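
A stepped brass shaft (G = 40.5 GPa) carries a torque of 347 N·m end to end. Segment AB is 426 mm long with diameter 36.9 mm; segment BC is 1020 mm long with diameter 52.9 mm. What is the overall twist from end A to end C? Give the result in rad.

0.0314 rad

J_AB = π(0.0369)⁴/32 = 1.82×10^-7 m⁴; J_BC = π(0.0529)⁴/32 = 7.69×10^-7 m⁴.
θ = (T/G)·Σ L_i/J_i = (347.0/40.5×10⁹)·(0.426/1.82×10^-7 + 1.02/7.69×10^-7) = 0.03142 rad.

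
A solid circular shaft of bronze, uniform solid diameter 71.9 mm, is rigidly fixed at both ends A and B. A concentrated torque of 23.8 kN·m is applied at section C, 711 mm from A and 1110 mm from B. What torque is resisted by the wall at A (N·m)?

14500 N·m

With uniform GJ and both ends fixed, compatibility θ_AC = θ_CB gives T_A·a = T_B·b, together with T_A + T_B = T₀.
T_A = T₀·b/(a+b) = 23800·1110/1821 = 14510 N·m; T_B = 9293 N·m.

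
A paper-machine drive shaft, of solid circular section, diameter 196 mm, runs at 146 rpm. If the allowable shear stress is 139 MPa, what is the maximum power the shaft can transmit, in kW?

J = πd⁴/32 = π(0.196)⁴/32 = 1.449×10^-4 m⁴.
T_max = τ_allow·J/r = 1.39×10^8 × 1.449×10^-4 / 0.0980 = 205500 N·m.
ω = 2π·146/60 = 15.29 rad/s, so P_max = T_max·ω = 3.142×10^6 W.

3140 kW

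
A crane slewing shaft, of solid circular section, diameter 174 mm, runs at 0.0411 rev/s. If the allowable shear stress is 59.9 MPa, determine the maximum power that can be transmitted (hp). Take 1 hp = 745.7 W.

J = πd⁴/32 = π(0.174)⁴/32 = 8.999×10^-5 m⁴.
T_max = τ_allow·J/r = 5.99×10^7 × 8.999×10^-5 / 0.0870 = 61960 N·m.
ω = 2π·0.0411 = 0.2582 rad/s, so P_max = T_max·ω = 1.600×10^4 W.

21.5 hp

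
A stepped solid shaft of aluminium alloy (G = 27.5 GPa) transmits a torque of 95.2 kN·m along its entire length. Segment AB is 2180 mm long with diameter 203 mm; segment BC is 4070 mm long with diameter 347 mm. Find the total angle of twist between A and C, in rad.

0.0552 rad

J_AB = π(0.203)⁴/32 = 1.67×10^-4 m⁴; J_BC = π(0.347)⁴/32 = 1.42×10^-3 m⁴.
θ = (T/G)·Σ L_i/J_i = (95200/27.5×10⁹)·(2.18/1.67×10^-4 + 4.07/1.42×10^-3) = 0.05517 rad.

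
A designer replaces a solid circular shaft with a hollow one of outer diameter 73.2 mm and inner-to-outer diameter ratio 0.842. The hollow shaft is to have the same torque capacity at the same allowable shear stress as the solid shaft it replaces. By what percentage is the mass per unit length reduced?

Equal τ_max and T ⇒ the solid shaft needs d_s³ = d_o³(1−k⁴), so d_s = 73.2·(1−0.842⁴)^(1/3) = 58.00 mm.
Area ratio A_h/A_s = d_o²(1−k²)/d_s² = (1−k²)/(1−k⁴)^(2/3) = 0.4636.
Mass saving = 1 − 0.4636 = 53.6 %.

53.6 %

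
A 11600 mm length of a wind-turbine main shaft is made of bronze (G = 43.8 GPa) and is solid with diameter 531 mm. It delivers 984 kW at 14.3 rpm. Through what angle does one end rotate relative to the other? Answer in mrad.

22.3 mrad

ω = 2π·14.3/60 = 1.497 rad/s, so T = P/ω = 984×10³ / 1.497 = 657100 N·m.
J = πd⁴/32 = π(0.531)⁴/32 = 7.805×10^-3 m⁴.
θ = T·L/(G·J) = 657100 × 11.6 / (43.8×10⁹ × 7.805×10^-3) = 0.02230 rad.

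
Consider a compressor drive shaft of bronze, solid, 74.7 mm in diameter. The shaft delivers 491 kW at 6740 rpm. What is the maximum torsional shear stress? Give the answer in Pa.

8.50e6 Pa

ω = 2π·6740/60 = 705.8 rad/s, so T = P/ω = 491×10³ / 705.8 = 695.7 N·m.
J = πd⁴/32 = π(0.0747)⁴/32 = 3.057×10^-6 m⁴.
τ_max = T·r/J = 695.7 × 0.0374 / 3.057×10^-6 = 8.500×10^6 Pa.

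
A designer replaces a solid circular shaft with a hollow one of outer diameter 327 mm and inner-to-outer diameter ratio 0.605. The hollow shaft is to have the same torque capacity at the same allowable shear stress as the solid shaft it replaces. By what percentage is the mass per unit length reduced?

30.2 %

Equal τ_max and T ⇒ the solid shaft needs d_s³ = d_o³(1−k⁴), so d_s = 327·(1−0.605⁴)^(1/3) = 311.7 mm.
Area ratio A_h/A_s = d_o²(1−k²)/d_s² = (1−k²)/(1−k⁴)^(2/3) = 0.6978.
Mass saving = 1 − 0.6978 = 30.2 %.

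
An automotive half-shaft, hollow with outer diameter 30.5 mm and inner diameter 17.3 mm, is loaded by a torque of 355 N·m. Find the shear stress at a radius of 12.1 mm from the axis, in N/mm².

J = π(d_o⁴ − d_i⁴)/32 = π(0.0305⁴ − 0.0173⁴)/32 = 7.616×10^-8 m⁴.
Shear stress varies linearly with radius: τ = T·r/J = 355.0 × 0.0121 / 7.616×10^-8 = 5.640×10^7 Pa.

56.4 N/mm²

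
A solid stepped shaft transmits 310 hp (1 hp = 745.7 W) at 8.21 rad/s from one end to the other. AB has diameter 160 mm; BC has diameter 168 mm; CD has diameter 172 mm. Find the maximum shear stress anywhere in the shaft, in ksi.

5.08 ksi

ω = 8.21 rad/s, so T = P/ω = 310×745.7 / 8.210 = 28160 N·m.
Under the same torque, τ_max = 16T/(πd³) is largest where d is smallest — segment AB (d = 160 mm).
τ_max = 16·28160/(π·(0.160)³) = 3.501×10^7 Pa.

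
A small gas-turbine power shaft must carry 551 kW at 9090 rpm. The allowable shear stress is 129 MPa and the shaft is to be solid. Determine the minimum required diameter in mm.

28.4 mm

ω = 2π·9090/60 = 951.9 rad/s, so T = P/ω = 551×10³ / 951.9 = 578.8 N·m.
For a solid shaft τ_max = 16T/(πd³), so d = (16T/(π τ_allow))^(1/3) = (16·578.8/(π·1.29×10^8))^(1/3) = 0.02838 m.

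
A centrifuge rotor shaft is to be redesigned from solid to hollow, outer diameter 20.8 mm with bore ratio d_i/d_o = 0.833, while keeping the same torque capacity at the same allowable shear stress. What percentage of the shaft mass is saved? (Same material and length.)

52.6 %

Equal τ_max and T ⇒ the solid shaft needs d_s³ = d_o³(1−k⁴), so d_s = 20.8·(1−0.833⁴)^(1/3) = 16.71 mm.
Area ratio A_h/A_s = d_o²(1−k²)/d_s² = (1−k²)/(1−k⁴)^(2/3) = 0.4743.
Mass saving = 1 − 0.4743 = 52.6 %.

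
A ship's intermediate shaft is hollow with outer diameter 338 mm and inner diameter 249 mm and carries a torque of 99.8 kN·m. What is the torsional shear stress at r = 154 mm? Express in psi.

J = π(d_o⁴ − d_i⁴)/32 = π(0.338⁴ − 0.249⁴)/32 = 9.040×10^-4 m⁴.
Shear stress varies linearly with radius: τ = T·r/J = 99800 × 0.154 / 9.040×10^-4 = 1.700×10^7 Pa.

2470 psi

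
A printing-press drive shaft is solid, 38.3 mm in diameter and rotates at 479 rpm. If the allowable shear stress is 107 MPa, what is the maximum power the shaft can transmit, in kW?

J = πd⁴/32 = π(0.0383)⁴/32 = 2.112×10^-7 m⁴.
T_max = τ_allow·J/r = 1.07×10^8 × 2.112×10^-7 / 0.0191 = 1180 N·m.
ω = 2π·479/60 = 50.16 rad/s, so P_max = T_max·ω = 5.921×10^4 W.

59.2 kW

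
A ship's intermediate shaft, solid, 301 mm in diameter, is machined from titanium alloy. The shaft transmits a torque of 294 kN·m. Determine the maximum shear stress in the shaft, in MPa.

J = πd⁴/32 = π(0.301)⁴/32 = 8.059×10^-4 m⁴.
τ_max = T·r/J = 294000 × 0.150 / 8.059×10^-4 = 5.491×10^7 Pa.

54.9 MPa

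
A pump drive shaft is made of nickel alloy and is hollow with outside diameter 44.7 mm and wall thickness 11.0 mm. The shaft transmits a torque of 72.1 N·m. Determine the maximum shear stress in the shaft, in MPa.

J = π(d_o⁴ − d_i⁴)/32 = π(0.0447⁴ − 0.0227⁴)/32 = 3.659×10^-7 m⁴.
τ_max = T·r/J = 72.10 × 0.0224 / 3.659×10^-7 = 4.404×10^6 Pa.

4.40 MPa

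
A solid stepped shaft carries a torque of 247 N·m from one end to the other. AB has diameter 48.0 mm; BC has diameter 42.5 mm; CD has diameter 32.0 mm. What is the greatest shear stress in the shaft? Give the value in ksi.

5.57 ksi

Under the same torque, τ_max = 16T/(πd³) is largest where d is smallest — segment CD (d = 32.0 mm).
τ_max = 16·247.0/(π·(0.0320)³) = 3.839×10^7 Pa.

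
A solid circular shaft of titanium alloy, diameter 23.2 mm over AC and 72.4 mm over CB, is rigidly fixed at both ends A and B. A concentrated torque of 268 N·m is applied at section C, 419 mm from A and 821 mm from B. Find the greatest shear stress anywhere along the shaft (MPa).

3.52 MPa

Compatibility: T_A·a/J_AC = T_B·b/J_CB with T_A + T_B = T₀.
J_AC = 2.84×10^-8 m⁴, J_CB = 2.70×10^-6 m⁴, so T_A = T₀·(J_AC/a)/((J_AC/a)+(J_CB/b)) = 5.425 N·m, T_B = 262.6 N·m.
τ in each portion: τ_AC = 2.21×10^6 Pa, τ_CB = 3.52×10^6 Pa; maximum is in CB.
τ_max = T_CB·r/J = 262.6·0.0362/2.70×10^-6 = 3.524×10^6 Pa.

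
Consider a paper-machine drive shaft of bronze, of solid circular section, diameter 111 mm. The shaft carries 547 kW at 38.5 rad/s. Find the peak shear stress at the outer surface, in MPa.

52.9 MPa

ω = 38.5 rad/s, so T = P/ω = 547×10³ / 38.50 = 14210 N·m.
J = πd⁴/32 = π(0.111)⁴/32 = 1.490×10^-5 m⁴.
τ_max = T·r/J = 14210 × 0.0555 / 1.490×10^-5 = 5.291×10^7 Pa.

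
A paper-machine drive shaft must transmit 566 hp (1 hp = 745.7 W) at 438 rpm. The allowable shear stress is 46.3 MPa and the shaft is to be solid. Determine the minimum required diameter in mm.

ω = 2π·438/60 = 45.87 rad/s, so T = P/ω = 566×745.7 / 45.87 = 9202 N·m.
For a solid shaft τ_max = 16T/(πd³), so d = (16T/(π τ_allow))^(1/3) = (16·9202/(π·4.63×10^7))^(1/3) = 0.1004 m.

100 mm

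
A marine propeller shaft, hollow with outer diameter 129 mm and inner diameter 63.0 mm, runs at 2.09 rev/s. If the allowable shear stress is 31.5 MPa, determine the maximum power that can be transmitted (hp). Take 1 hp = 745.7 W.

J = π(d_o⁴ − d_i⁴)/32 = π(0.129⁴ − 0.0630⁴)/32 = 2.564×10^-5 m⁴.
T_max = τ_allow·J/r = 3.15×10^7 × 2.564×10^-5 / 0.0645 = 12520 N·m.
ω = 2π·2.09 = 13.13 rad/s, so P_max = T_max·ω = 1.644×10^5 W.

221 hp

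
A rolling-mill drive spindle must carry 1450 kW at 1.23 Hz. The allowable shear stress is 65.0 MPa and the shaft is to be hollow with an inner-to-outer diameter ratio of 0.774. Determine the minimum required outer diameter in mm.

ω = 2π·1.23 = 7.728 rad/s, so T = P/ω = 1450×10³ / 7.728 = 187600 N·m.
For a hollow shaft with d_i/d_o = 0.774: τ_max = 16T/(π d_o³ (1−k⁴)), so d_o = [16T/(π τ_allow (1−k⁴))]^(1/3) = [16·187600/(π·6.50×10^7·0.6411)]^(1/3) = 0.2841 m.

284 mm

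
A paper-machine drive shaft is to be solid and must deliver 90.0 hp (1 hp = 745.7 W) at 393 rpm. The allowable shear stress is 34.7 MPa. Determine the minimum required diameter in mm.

ω = 2π·393/60 = 41.15 rad/s, so T = P/ω = 90.0×745.7 / 41.15 = 1631 N·m.
For a solid shaft τ_max = 16T/(πd³), so d = (16T/(π τ_allow))^(1/3) = (16·1631/(π·3.47×10^7))^(1/3) = 0.06209 m.

62.1 mm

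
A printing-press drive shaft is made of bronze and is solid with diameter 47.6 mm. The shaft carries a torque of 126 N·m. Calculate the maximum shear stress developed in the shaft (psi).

863 psi

J = πd⁴/32 = π(0.0476)⁴/32 = 5.040×10^-7 m⁴.
τ_max = T·r/J = 126.0 × 0.0238 / 5.040×10^-7 = 5.950×10^6 Pa.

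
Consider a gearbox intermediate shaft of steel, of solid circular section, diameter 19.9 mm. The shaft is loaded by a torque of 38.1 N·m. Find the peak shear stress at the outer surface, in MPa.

24.6 MPa

J = πd⁴/32 = π(0.0199)⁴/32 = 1.540×10^-8 m⁴.
τ_max = T·r/J = 38.10 × 0.00995 / 1.540×10^-8 = 2.462×10^7 Pa.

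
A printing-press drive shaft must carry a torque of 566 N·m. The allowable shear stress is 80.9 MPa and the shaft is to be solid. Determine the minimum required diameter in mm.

For a solid shaft τ_max = 16T/(πd³), so d = (16T/(π τ_allow))^(1/3) = (16·566.0/(π·8.09×10^7))^(1/3) = 0.03291 m.

32.9 mm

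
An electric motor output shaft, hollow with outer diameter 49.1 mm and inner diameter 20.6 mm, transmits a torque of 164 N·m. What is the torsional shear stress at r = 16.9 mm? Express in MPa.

J = π(d_o⁴ − d_i⁴)/32 = π(0.0491⁴ − 0.0206⁴)/32 = 5.529×10^-7 m⁴.
Shear stress varies linearly with radius: τ = T·r/J = 164.0 × 0.0169 / 5.529×10^-7 = 5.013×10^6 Pa.

5.01 MPa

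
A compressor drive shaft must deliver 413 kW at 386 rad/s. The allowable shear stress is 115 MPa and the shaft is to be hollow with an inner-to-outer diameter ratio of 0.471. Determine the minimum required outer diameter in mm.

ω = 386 rad/s, so T = P/ω = 413×10³ / 386.0 = 1070 N·m.
For a hollow shaft with d_i/d_o = 0.471: τ_max = 16T/(π d_o³ (1−k⁴)), so d_o = [16T/(π τ_allow (1−k⁴))]^(1/3) = [16·1070/(π·1.15×10^8·0.9508)]^(1/3) = 0.03680 m.

36.8 mm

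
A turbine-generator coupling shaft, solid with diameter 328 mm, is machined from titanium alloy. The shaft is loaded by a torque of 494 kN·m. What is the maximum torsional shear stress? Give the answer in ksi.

J = πd⁴/32 = π(0.328)⁴/32 = 1.136×10^-3 m⁴.
τ_max = T·r/J = 494000 × 0.164 / 1.136×10^-3 = 7.130×10^7 Pa.

10.3 ksi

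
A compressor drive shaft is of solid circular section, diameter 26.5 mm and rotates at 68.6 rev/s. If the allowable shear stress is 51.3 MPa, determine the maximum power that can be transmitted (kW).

J = πd⁴/32 = π(0.0265)⁴/32 = 4.842×10^-8 m⁴.
T_max = τ_allow·J/r = 5.13×10^7 × 4.842×10^-8 / 0.0132 = 187.4 N·m.
ω = 2π·68.6 = 431.0 rad/s, so P_max = T_max·ω = 8.080×10^4 W.

80.8 kW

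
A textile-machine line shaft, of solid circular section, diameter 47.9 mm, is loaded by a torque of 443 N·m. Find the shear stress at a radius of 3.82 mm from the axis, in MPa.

3.27 MPa

J = πd⁴/32 = π(0.0479)⁴/32 = 5.168×10^-7 m⁴.
Shear stress varies linearly with radius: τ = T·r/J = 443.0 × 0.00382 / 5.168×10^-7 = 3.274×10^6 Pa.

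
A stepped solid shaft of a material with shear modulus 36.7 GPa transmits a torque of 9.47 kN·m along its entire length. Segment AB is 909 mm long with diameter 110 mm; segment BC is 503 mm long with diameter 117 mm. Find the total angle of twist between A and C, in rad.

J_AB = π(0.110)⁴/32 = 1.44×10^-5 m⁴; J_BC = π(0.117)⁴/32 = 1.84×10^-5 m⁴.
θ = (T/G)·Σ L_i/J_i = (9470/36.7×10⁹)·(0.909/1.44×10^-5 + 0.503/1.84×10^-5) = 0.02337 rad.

0.0234 rad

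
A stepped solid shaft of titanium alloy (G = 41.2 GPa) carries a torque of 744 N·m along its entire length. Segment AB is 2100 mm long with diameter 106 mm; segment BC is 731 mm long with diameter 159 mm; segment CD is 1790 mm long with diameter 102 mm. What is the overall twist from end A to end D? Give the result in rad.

0.00631 rad

J_AB = π(0.106)⁴/32 = 1.24×10^-5 m⁴; J_BC = π(0.159)⁴/32 = 6.27×10^-5 m⁴; J_CD = π(0.102)⁴/32 = 1.06×10^-5 m⁴.
θ = (T/G)·Σ L_i/J_i = (744.0/41.2×10⁹)·(2.10/1.24×10^-5 + 0.731/6.27×10^-5 + 1.79/1.06×10^-5) = 6.312×10^-3 rad.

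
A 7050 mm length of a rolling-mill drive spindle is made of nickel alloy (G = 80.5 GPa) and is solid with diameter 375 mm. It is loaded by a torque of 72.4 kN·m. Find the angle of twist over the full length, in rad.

0.00327 rad

J = πd⁴/32 = π(0.375)⁴/32 = 1.941×10^-3 m⁴.
θ = T·L/(G·J) = 72400 × 7.05 / (80.5×10⁹ × 1.941×10^-3) = 3.266×10^-3 rad.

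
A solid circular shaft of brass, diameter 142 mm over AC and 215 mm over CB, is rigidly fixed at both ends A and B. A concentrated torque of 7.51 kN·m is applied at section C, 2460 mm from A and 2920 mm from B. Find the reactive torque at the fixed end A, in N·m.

Compatibility: T_A·a/J_AC = T_B·b/J_CB with T_A + T_B = T₀.
J_AC = 3.99×10^-5 m⁴, J_CB = 2.10×10^-4 m⁴, so T_A = T₀·(J_AC/a)/((J_AC/a)+(J_CB/b)) = 1384 N·m, T_B = 6126 N·m.

1380 N·m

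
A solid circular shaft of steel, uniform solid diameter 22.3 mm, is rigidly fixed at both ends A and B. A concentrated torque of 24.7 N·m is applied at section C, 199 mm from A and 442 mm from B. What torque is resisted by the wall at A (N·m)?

17.0 N·m

With uniform GJ and both ends fixed, compatibility θ_AC = θ_CB gives T_A·a = T_B·b, together with T_A + T_B = T₀.
T_A = T₀·b/(a+b) = 24.70·442/641.0 = 17.03 N·m; T_B = 7.668 N·m.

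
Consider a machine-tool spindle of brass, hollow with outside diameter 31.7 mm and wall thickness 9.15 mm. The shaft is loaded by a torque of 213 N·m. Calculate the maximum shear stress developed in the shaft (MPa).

35.2 MPa

J = π(d_o⁴ − d_i⁴)/32 = π(0.0317⁴ − 0.0134⁴)/32 = 9.597×10^-8 m⁴.
τ_max = T·r/J = 213.0 × 0.0158 / 9.597×10^-8 = 3.518×10^7 Pa.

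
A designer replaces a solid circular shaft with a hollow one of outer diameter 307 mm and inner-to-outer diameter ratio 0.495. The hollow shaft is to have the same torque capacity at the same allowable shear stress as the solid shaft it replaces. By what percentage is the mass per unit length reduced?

21.3 %

Equal τ_max and T ⇒ the solid shaft needs d_s³ = d_o³(1−k⁴), so d_s = 307·(1−0.495⁴)^(1/3) = 300.7 mm.
Area ratio A_h/A_s = d_o²(1−k²)/d_s² = (1−k²)/(1−k⁴)^(2/3) = 0.7868.
Mass saving = 1 − 0.7868 = 21.3 %.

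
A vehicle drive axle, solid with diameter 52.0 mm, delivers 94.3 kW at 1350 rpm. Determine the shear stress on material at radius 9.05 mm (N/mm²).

8.41 N/mm²

ω = 2π·1350/60 = 141.4 rad/s, so T = P/ω = 94.3×10³ / 141.4 = 667.0 N·m.
J = πd⁴/32 = π(0.0520)⁴/32 = 7.178×10^-7 m⁴.
Shear stress varies linearly with radius: τ = T·r/J = 667.0 × 0.00905 / 7.178×10^-7 = 8.410×10^6 Pa.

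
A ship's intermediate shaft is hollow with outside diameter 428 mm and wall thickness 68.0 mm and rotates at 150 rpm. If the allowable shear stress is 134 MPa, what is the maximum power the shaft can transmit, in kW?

J = π(d_o⁴ − d_i⁴)/32 = π(0.428⁴ − 0.292⁴)/32 = 2.581×10^-3 m⁴.
T_max = τ_allow·J/r = 1.34×10^8 × 2.581×10^-3 / 0.214 = 1.616e6 N·m.
ω = 2π·150/60 = 15.71 rad/s, so P_max = T_max·ω = 2.538×10^7 W.

25400 kW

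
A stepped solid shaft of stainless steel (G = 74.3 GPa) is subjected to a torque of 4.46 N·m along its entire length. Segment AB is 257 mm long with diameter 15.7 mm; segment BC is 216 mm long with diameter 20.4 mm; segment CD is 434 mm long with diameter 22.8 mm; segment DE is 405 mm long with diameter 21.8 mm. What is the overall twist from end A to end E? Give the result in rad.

J_AB = π(0.0157)⁴/32 = 5.96×10^-9 m⁴; J_BC = π(0.0204)⁴/32 = 1.70×10^-8 m⁴; J_CD = π(0.0228)⁴/32 = 2.65×10^-8 m⁴; J_DE = π(0.0218)⁴/32 = 2.22×10^-8 m⁴.
θ = (T/G)·Σ L_i/J_i = (4.460/74.3×10⁹)·(0.257/5.96×10^-9 + 0.216/1.70×10^-8 + 0.434/2.65×10^-8 + 0.405/2.22×10^-8) = 5.427×10^-3 rad.

0.00543 rad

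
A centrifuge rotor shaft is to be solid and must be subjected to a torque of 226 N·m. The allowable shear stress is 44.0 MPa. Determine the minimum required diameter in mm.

For a solid shaft τ_max = 16T/(πd³), so d = (16T/(π τ_allow))^(1/3) = (16·226.0/(π·4.40×10^7))^(1/3) = 0.02969 m.

29.7 mm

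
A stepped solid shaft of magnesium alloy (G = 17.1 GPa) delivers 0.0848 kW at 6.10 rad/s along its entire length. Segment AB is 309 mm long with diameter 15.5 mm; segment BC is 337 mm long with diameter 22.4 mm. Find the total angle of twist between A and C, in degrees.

ω = 6.10 rad/s, so T = P/ω = 0.0848×10³ / 6.100 = 13.90 N·m.
J_AB = π(0.0155)⁴/32 = 5.67×10^-9 m⁴; J_BC = π(0.0224)⁴/32 = 2.47×10^-8 m⁴.
θ = (T/G)·Σ L_i/J_i = (13.90/17.1×10⁹)·(0.309/5.67×10^-9 + 0.337/2.47×10^-8) = 0.05541 rad.

3.18°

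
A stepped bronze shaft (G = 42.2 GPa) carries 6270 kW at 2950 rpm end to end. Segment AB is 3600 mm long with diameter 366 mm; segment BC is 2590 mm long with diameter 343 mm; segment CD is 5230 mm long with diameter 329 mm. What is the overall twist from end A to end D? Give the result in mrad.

4.09 mrad

ω = 2π·2950/60 = 308.9 rad/s, so T = P/ω = 6270×10³ / 308.9 = 20300 N·m.
J_AB = π(0.366)⁴/32 = 1.76×10^-3 m⁴; J_BC = π(0.343)⁴/32 = 1.36×10^-3 m⁴; J_CD = π(0.329)⁴/32 = 1.15×10^-3 m⁴.
θ = (T/G)·Σ L_i/J_i = (20300/42.2×10⁹)·(3.60/1.76×10^-3 + 2.59/1.36×10^-3 + 5.23/1.15×10^-3) = 4.086×10^-3 rad.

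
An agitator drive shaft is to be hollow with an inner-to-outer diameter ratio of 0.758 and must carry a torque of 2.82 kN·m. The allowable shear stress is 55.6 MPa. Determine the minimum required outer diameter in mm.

For a hollow shaft with d_i/d_o = 0.758: τ_max = 16T/(π d_o³ (1−k⁴)), so d_o = [16T/(π τ_allow (1−k⁴))]^(1/3) = [16·2820/(π·5.56×10^7·0.6699)]^(1/3) = 0.07279 m.

72.8 mm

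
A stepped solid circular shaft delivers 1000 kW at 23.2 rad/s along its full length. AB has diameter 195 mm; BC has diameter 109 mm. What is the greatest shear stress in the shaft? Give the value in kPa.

170000 kPa

ω = 23.2 rad/s, so T = P/ω = 1000×10³ / 23.20 = 43100 N·m.
Under the same torque, τ_max = 16T/(πd³) is largest where d is smallest — segment BC (d = 109 mm).
τ_max = 16·43100/(π·(0.109)³) = 1.695×10^8 Pa.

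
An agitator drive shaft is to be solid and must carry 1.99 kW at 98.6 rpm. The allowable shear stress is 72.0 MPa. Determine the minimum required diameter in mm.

ω = 2π·98.6/60 = 10.33 rad/s, so T = P/ω = 1.99×10³ / 10.33 = 192.7 N·m.
For a solid shaft τ_max = 16T/(πd³), so d = (16T/(π τ_allow))^(1/3) = (16·192.7/(π·7.20×10^7))^(1/3) = 0.02389 m.

23.9 mm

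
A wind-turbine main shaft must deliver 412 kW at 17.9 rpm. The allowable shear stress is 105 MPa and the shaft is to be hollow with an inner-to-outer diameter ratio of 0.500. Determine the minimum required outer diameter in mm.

225 mm

ω = 2π·17.9/60 = 1.874 rad/s, so T = P/ω = 412×10³ / 1.874 = 219800 N·m.
For a hollow shaft with d_i/d_o = 0.500: τ_max = 16T/(π d_o³ (1−k⁴)), so d_o = [16T/(π τ_allow (1−k⁴))]^(1/3) = [16·219800/(π·1.05×10^8·0.9375)]^(1/3) = 0.2249 m.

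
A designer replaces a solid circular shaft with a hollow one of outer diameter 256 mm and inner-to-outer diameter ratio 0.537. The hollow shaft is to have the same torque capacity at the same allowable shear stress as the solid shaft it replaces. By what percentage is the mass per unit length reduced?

Equal τ_max and T ⇒ the solid shaft needs d_s³ = d_o³(1−k⁴), so d_s = 256·(1−0.537⁴)^(1/3) = 248.7 mm.
Area ratio A_h/A_s = d_o²(1−k²)/d_s² = (1−k²)/(1−k⁴)^(2/3) = 0.7540.
Mass saving = 1 − 0.7540 = 24.6 %.

24.6 %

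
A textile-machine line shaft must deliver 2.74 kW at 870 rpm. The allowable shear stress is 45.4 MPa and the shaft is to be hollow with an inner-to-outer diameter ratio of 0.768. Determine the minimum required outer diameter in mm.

ω = 2π·870/60 = 91.11 rad/s, so T = P/ω = 2.74×10³ / 91.11 = 30.07 N·m.
For a hollow shaft with d_i/d_o = 0.768: τ_max = 16T/(π d_o³ (1−k⁴)), so d_o = [16T/(π τ_allow (1−k⁴))]^(1/3) = [16·30.07/(π·4.54×10^7·0.6521)]^(1/3) = 0.01730 m.

17.3 mm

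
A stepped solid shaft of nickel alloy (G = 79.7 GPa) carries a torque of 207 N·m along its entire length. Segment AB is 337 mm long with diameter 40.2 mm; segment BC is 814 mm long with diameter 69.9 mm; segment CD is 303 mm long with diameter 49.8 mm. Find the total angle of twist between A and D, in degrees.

0.322°

J_AB = π(0.0402)⁴/32 = 2.56×10^-7 m⁴; J_BC = π(0.0699)⁴/32 = 2.34×10^-6 m⁴; J_CD = π(0.0498)⁴/32 = 6.04×10^-7 m⁴.
θ = (T/G)·Σ L_i/J_i = (207.0/79.7×10⁹)·(0.337/2.56×10^-7 + 0.814/2.34×10^-6 + 0.303/6.04×10^-7) = 5.619×10^-3 rad.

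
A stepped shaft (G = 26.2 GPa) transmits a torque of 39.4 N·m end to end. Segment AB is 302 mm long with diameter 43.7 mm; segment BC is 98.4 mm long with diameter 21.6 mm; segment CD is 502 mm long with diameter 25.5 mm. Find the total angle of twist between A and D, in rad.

J_AB = π(0.0437)⁴/32 = 3.58×10^-7 m⁴; J_BC = π(0.0216)⁴/32 = 2.14×10^-8 m⁴; J_CD = π(0.0255)⁴/32 = 4.15×10^-8 m⁴.
θ = (T/G)·Σ L_i/J_i = (39.40/26.2×10⁹)·(0.302/3.58×10^-7 + 0.0984/2.14×10^-8 + 0.502/4.15×10^-8) = 0.02638 rad.

0.0264 rad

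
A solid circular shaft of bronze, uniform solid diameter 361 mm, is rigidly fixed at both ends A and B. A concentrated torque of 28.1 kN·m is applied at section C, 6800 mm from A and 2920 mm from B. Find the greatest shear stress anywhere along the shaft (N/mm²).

With uniform GJ and both ends fixed, compatibility θ_AC = θ_CB gives T_A·a = T_B·b, together with T_A + T_B = T₀.
T_A = T₀·b/(a+b) = 28100·2920/9720 = 8442 N·m; T_B = 19660 N·m.
τ in each portion: τ_AC = 9.14×10^5 Pa, τ_CB = 2.13×10^6 Pa; maximum is in CB.
τ_max = T_CB·r/J = 19660·0.180/1.67×10^-3 = 2.128×10^6 Pa.

2.13 N/mm²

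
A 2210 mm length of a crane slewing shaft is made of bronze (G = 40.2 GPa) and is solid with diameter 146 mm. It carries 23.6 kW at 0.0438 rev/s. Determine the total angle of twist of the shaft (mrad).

ω = 2π·0.0438 = 0.2752 rad/s, so T = P/ω = 23.6×10³ / 0.2752 = 85750 N·m.
J = πd⁴/32 = π(0.146)⁴/32 = 4.461×10^-5 m⁴.
θ = T·L/(G·J) = 85750 × 2.21 / (40.2×10⁹ × 4.461×10^-5) = 0.1057 rad.

106 mrad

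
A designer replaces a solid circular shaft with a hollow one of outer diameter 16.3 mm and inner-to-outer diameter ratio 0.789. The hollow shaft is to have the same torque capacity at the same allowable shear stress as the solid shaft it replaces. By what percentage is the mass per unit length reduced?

47.7 %

Equal τ_max and T ⇒ the solid shaft needs d_s³ = d_o³(1−k⁴), so d_s = 16.3·(1−0.789⁴)^(1/3) = 13.84 mm.
Area ratio A_h/A_s = d_o²(1−k²)/d_s² = (1−k²)/(1−k⁴)^(2/3) = 0.5234.
Mass saving = 1 − 0.5234 = 47.7 %.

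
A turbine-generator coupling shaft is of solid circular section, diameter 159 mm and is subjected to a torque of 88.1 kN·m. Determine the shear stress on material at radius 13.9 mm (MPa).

J = πd⁴/32 = π(0.159)⁴/32 = 6.275×10^-5 m⁴.
Shear stress varies linearly with radius: τ = T·r/J = 88100 × 0.0139 / 6.275×10^-5 = 1.952×10^7 Pa.

19.5 MPa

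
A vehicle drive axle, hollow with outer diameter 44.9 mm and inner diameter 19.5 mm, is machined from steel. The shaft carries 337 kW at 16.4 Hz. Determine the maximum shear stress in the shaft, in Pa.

1.91e8 Pa

ω = 2π·16.4 = 103.0 rad/s, so T = P/ω = 337×10³ / 103.0 = 3270 N·m.
J = π(d_o⁴ − d_i⁴)/32 = π(0.0449⁴ − 0.0195⁴)/32 = 3.848×10^-7 m⁴.
τ_max = T·r/J = 3270 × 0.0224 / 3.848×10^-7 = 1.908×10^8 Pa.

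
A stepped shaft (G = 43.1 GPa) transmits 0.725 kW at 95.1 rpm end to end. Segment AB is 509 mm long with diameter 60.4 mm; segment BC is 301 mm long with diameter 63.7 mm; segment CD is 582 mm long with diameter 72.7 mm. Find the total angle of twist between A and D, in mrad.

1.33 mrad

ω = 2π·95.1/60 = 9.959 rad/s, so T = P/ω = 0.725×10³ / 9.959 = 72.80 N·m.
J_AB = π(0.0604)⁴/32 = 1.31×10^-6 m⁴; J_BC = π(0.0637)⁴/32 = 1.62×10^-6 m⁴; J_CD = π(0.0727)⁴/32 = 2.74×10^-6 m⁴.
θ = (T/G)·Σ L_i/J_i = (72.80/43.1×10⁹)·(0.509/1.31×10^-6 + 0.301/1.62×10^-6 + 0.582/2.74×10^-6) = 1.331×10^-3 rad.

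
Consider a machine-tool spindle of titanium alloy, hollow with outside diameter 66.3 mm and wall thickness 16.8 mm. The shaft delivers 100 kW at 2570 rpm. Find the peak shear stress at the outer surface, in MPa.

6.90 MPa

ω = 2π·2570/60 = 269.1 rad/s, so T = P/ω = 100×10³ / 269.1 = 371.6 N·m.
J = π(d_o⁴ − d_i⁴)/32 = π(0.0663⁴ − 0.0327⁴)/32 = 1.785×10^-6 m⁴.
τ_max = T·r/J = 371.6 × 0.0331 / 1.785×10^-6 = 6.902×10^6 Pa.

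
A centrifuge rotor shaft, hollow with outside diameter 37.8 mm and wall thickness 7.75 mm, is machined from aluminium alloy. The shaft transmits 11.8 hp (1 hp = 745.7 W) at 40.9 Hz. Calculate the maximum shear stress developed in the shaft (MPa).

3.67 MPa

ω = 2π·40.9 = 257.0 rad/s, so T = P/ω = 11.8×745.7 / 257.0 = 34.24 N·m.
J = π(d_o⁴ − d_i⁴)/32 = π(0.0378⁴ − 0.0223⁴)/32 = 1.762×10^-7 m⁴.
τ_max = T·r/J = 34.24 × 0.0189 / 1.762×10^-7 = 3.674×10^6 Pa.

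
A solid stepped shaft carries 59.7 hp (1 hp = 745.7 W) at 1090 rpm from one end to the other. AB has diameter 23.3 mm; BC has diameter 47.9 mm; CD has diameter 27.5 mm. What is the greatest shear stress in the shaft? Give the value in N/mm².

157 N/mm²

ω = 2π·1090/60 = 114.1 rad/s, so T = P/ω = 59.7×745.7 / 114.1 = 390.0 N·m.
Under the same torque, τ_max = 16T/(πd³) is largest where d is smallest — segment AB (d = 23.3 mm).
τ_max = 16·390.0/(π·(0.0233)³) = 1.570×10^8 Pa.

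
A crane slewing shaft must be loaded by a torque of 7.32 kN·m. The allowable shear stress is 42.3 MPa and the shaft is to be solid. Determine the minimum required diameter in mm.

95.9 mm

For a solid shaft τ_max = 16T/(πd³), so d = (16T/(π τ_allow))^(1/3) = (16·7320/(π·4.23×10^7))^(1/3) = 0.09588 m.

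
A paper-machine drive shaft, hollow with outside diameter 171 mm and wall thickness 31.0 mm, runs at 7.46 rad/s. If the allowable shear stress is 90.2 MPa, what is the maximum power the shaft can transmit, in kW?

J = π(d_o⁴ − d_i⁴)/32 = π(0.171⁴ − 0.109⁴)/32 = 7.008×10^-5 m⁴.
T_max = τ_allow·J/r = 9.02×10^7 × 7.008×10^-5 / 0.0855 = 73940 N·m.
ω = 7.46 rad/s, so P_max = T_max·ω = 5.516×10^5 W.

552 kW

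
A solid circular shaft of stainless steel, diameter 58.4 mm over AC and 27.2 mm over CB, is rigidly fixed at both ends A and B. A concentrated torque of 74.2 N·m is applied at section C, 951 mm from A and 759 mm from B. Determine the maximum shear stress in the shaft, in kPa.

1790 kPa

Compatibility: T_A·a/J_AC = T_B·b/J_CB with T_A + T_B = T₀.
J_AC = 1.14×10^-6 m⁴, J_CB = 5.37×10^-8 m⁴, so T_A = T₀·(J_AC/a)/((J_AC/a)+(J_CB/b)) = 70.07 N·m, T_B = 4.131 N·m.
τ in each portion: τ_AC = 1.79×10^6 Pa, τ_CB = 1.05×10^6 Pa; maximum is in AC.
τ_max = T_AC·r/J = 70.07·0.0292/1.14×10^-6 = 1.792×10^6 Pa.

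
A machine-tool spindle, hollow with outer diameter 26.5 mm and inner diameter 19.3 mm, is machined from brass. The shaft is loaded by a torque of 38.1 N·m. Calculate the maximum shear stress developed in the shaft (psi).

2100 psi

J = π(d_o⁴ − d_i⁴)/32 = π(0.0265⁴ − 0.0193⁴)/32 = 3.479×10^-8 m⁴.
τ_max = T·r/J = 38.10 × 0.0132 / 3.479×10^-8 = 1.451×10^7 Pa.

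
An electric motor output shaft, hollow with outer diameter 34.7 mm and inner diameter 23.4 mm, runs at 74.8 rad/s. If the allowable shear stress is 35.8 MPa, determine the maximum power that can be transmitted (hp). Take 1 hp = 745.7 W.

23.4 hp

J = π(d_o⁴ − d_i⁴)/32 = π(0.0347⁴ − 0.0234⁴)/32 = 1.129×10^-7 m⁴.
T_max = τ_allow·J/r = 3.58×10^7 × 1.129×10^-7 / 0.0174 = 233.0 N·m.
ω = 74.8 rad/s, so P_max = T_max·ω = 1.743×10^4 W.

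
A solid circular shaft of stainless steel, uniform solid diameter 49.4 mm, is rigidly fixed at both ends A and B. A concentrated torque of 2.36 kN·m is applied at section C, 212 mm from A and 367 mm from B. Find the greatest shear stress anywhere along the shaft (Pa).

With uniform GJ and both ends fixed, compatibility θ_AC = θ_CB gives T_A·a = T_B·b, together with T_A + T_B = T₀.
T_A = T₀·b/(a+b) = 2360·367/579.0 = 1496 N·m; T_B = 864.1 N·m.
τ in each portion: τ_AC = 6.32×10^7 Pa, τ_CB = 3.65×10^7 Pa; maximum is in AC.
τ_max = T_AC·r/J = 1496·0.0247/5.85×10^-7 = 6.320×10^7 Pa.

6.32e7 Pa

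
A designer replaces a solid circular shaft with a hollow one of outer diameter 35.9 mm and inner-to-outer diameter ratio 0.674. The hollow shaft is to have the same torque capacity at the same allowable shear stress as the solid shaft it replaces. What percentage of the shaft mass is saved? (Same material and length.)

36.3 %

Equal τ_max and T ⇒ the solid shaft needs d_s³ = d_o³(1−k⁴), so d_s = 35.9·(1−0.674⁴)^(1/3) = 33.24 mm.
Area ratio A_h/A_s = d_o²(1−k²)/d_s² = (1−k²)/(1−k⁴)^(2/3) = 0.6366.
Mass saving = 1 − 0.6366 = 36.3 %.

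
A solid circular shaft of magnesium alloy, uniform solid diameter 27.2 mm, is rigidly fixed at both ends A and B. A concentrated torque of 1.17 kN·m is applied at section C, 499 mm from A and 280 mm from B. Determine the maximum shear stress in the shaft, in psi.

27500 psi

With uniform GJ and both ends fixed, compatibility θ_AC = θ_CB gives T_A·a = T_B·b, together with T_A + T_B = T₀.
T_A = T₀·b/(a+b) = 1170·280/779.0 = 420.5 N·m; T_B = 749.5 N·m.
τ in each portion: τ_AC = 1.06×10^8 Pa, τ_CB = 1.90×10^8 Pa; maximum is in CB.
τ_max = T_CB·r/J = 749.5·0.0136/5.37×10^-8 = 1.897×10^8 Pa.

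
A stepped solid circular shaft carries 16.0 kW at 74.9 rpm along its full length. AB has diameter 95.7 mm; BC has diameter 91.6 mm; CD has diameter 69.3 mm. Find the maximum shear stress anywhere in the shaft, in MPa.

ω = 2π·74.9/60 = 7.844 rad/s, so T = P/ω = 16.0×10³ / 7.844 = 2040 N·m.
Under the same torque, τ_max = 16T/(πd³) is largest where d is smallest — segment CD (d = 69.3 mm).
τ_max = 16·2040/(π·(0.0693)³) = 3.122×10^7 Pa.

31.2 MPa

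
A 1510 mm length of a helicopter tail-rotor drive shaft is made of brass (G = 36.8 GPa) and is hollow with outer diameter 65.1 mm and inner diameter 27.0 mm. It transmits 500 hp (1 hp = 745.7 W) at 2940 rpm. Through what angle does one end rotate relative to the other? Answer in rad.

ω = 2π·2940/60 = 307.9 rad/s, so T = P/ω = 500×745.7 / 307.9 = 1211 N·m.
J = π(d_o⁴ − d_i⁴)/32 = π(0.0651⁴ − 0.0270⁴)/32 = 1.711×10^-6 m⁴.
θ = T·L/(G·J) = 1211 × 1.51 / (36.8×10⁹ × 1.711×10^-6) = 0.02904 rad.

0.0290 rad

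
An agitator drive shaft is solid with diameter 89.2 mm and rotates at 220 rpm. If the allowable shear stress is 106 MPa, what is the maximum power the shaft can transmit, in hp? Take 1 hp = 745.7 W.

J = πd⁴/32 = π(0.0892)⁴/32 = 6.215×10^-6 m⁴.
T_max = τ_allow·J/r = 1.06×10^8 × 6.215×10^-6 / 0.0446 = 14770 N·m.
ω = 2π·220/60 = 23.04 rad/s, so P_max = T_max·ω = 3.403×10^5 W.

456 hp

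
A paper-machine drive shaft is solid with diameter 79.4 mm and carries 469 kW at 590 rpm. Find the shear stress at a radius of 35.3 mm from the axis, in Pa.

ω = 2π·590/60 = 61.78 rad/s, so T = P/ω = 469×10³ / 61.78 = 7591 N·m.
J = πd⁴/32 = π(0.0794)⁴/32 = 3.902×10^-6 m⁴.
Shear stress varies linearly with radius: τ = T·r/J = 7591 × 0.0353 / 3.902×10^-6 = 6.867×10^7 Pa.

6.87e7 Pa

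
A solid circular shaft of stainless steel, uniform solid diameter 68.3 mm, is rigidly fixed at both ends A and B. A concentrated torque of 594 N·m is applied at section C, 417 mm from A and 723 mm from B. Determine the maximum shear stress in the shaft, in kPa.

6020 kPa

With uniform GJ and both ends fixed, compatibility θ_AC = θ_CB gives T_A·a = T_B·b, together with T_A + T_B = T₀.
T_A = T₀·b/(a+b) = 594.0·723/1140 = 376.7 N·m; T_B = 217.3 N·m.
τ in each portion: τ_AC = 6.02×10^6 Pa, τ_CB = 3.47×10^6 Pa; maximum is in AC.
τ_max = T_AC·r/J = 376.7·0.0341/2.14×10^-6 = 6.022×10^6 Pa.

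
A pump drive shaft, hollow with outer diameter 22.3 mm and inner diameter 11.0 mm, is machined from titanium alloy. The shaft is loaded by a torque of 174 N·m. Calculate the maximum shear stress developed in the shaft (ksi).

J = π(d_o⁴ − d_i⁴)/32 = π(0.0223⁴ − 0.0110⁴)/32 = 2.284×10^-8 m⁴.
τ_max = T·r/J = 174.0 × 0.0112 / 2.284×10^-8 = 8.494×10^7 Pa.

12.3 ksi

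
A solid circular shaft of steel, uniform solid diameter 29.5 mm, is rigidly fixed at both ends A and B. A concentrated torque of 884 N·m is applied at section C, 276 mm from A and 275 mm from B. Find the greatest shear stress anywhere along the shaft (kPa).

With uniform GJ and both ends fixed, compatibility θ_AC = θ_CB gives T_A·a = T_B·b, together with T_A + T_B = T₀.
T_A = T₀·b/(a+b) = 884.0·275/551.0 = 441.2 N·m; T_B = 442.8 N·m.
τ in each portion: τ_AC = 8.75×10^7 Pa, τ_CB = 8.78×10^7 Pa; maximum is in CB.
τ_max = T_CB·r/J = 442.8·0.0147/7.44×10^-8 = 8.784×10^7 Pa.

87800 kPa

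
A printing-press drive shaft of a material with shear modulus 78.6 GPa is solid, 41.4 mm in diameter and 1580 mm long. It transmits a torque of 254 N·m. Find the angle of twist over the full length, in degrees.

1.01°

J = πd⁴/32 = π(0.0414)⁴/32 = 2.884×10^-7 m⁴.
θ = T·L/(G·J) = 254.0 × 1.58 / (78.6×10⁹ × 2.884×10^-7) = 0.01770 rad.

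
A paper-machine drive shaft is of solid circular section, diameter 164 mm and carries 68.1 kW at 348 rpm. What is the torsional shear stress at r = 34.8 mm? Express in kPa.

916 kPa

ω = 2π·348/60 = 36.44 rad/s, so T = P/ω = 68.1×10³ / 36.44 = 1869 N·m.
J = πd⁴/32 = π(0.164)⁴/32 = 7.102×10^-5 m⁴.
Shear stress varies linearly with radius: τ = T·r/J = 1869 × 0.0348 / 7.102×10^-5 = 9.157×10^5 Pa.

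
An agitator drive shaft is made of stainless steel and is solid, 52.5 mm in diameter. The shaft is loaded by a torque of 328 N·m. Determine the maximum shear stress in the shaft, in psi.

J = πd⁴/32 = π(0.0525)⁴/32 = 7.458×10^-7 m⁴.
τ_max = T·r/J = 328.0 × 0.0262 / 7.458×10^-7 = 1.154×10^7 Pa.

1670 psi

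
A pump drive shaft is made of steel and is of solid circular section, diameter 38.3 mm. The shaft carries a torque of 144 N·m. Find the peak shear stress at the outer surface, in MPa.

13.1 MPa

J = πd⁴/32 = π(0.0383)⁴/32 = 2.112×10^-7 m⁴.
τ_max = T·r/J = 144.0 × 0.0191 / 2.112×10^-7 = 1.305×10^7 Pa.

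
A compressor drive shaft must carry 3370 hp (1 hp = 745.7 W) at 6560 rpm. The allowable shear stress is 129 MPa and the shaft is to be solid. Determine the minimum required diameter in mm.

ω = 2π·6560/60 = 687.0 rad/s, so T = P/ω = 3370×745.7 / 687.0 = 3658 N·m.
For a solid shaft τ_max = 16T/(πd³), so d = (16T/(π τ_allow))^(1/3) = (16·3658/(π·1.29×10^8))^(1/3) = 0.05247 m.

52.5 mm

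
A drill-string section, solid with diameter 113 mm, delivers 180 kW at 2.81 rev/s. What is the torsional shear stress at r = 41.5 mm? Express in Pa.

ω = 2π·2.81 = 17.66 rad/s, so T = P/ω = 180×10³ / 17.66 = 10190 N·m.
J = πd⁴/32 = π(0.113)⁴/32 = 1.601×10^-5 m⁴.
Shear stress varies linearly with radius: τ = T·r/J = 10190 × 0.0415 / 1.601×10^-5 = 2.643×10^7 Pa.

2.64e7 Pa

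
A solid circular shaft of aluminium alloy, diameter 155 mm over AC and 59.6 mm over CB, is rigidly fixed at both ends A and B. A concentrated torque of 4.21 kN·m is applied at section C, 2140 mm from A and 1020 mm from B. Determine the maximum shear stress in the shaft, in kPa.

Compatibility: T_A·a/J_AC = T_B·b/J_CB with T_A + T_B = T₀.
J_AC = 5.67×10^-5 m⁴, J_CB = 1.24×10^-6 m⁴, so T_A = T₀·(J_AC/a)/((J_AC/a)+(J_CB/b)) = 4025 N·m, T_B = 184.6 N·m.
τ in each portion: τ_AC = 5.51×10^6 Pa, τ_CB = 4.44×10^6 Pa; maximum is in AC.
τ_max = T_AC·r/J = 4025·0.0775/5.67×10^-5 = 5.505×10^6 Pa.

5510 kPa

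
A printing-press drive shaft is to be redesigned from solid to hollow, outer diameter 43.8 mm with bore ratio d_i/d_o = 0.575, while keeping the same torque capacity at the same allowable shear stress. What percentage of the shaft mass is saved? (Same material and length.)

Equal τ_max and T ⇒ the solid shaft needs d_s³ = d_o³(1−k⁴), so d_s = 43.8·(1−0.575⁴)^(1/3) = 42.14 mm.
Area ratio A_h/A_s = d_o²(1−k²)/d_s² = (1−k²)/(1−k⁴)^(2/3) = 0.7231.
Mass saving = 1 − 0.7231 = 27.7 %.

27.7 %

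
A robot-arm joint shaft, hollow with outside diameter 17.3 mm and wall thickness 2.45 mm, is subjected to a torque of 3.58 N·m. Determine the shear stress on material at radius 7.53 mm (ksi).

J = π(d_o⁴ − d_i⁴)/32 = π(0.0173⁴ − 0.0124⁴)/32 = 6.473×10^-9 m⁴.
Shear stress varies linearly with radius: τ = T·r/J = 3.580 × 0.00753 / 6.473×10^-9 = 4.165×10^6 Pa.

0.604 ksi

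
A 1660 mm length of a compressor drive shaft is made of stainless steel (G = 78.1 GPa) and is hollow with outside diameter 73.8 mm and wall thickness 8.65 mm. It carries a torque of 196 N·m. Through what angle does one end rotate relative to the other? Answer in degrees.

J = π(d_o⁴ − d_i⁴)/32 = π(0.0738⁴ − 0.0565⁴)/32 = 1.912×10^-6 m⁴.
θ = T·L/(G·J) = 196.0 × 1.66 / (78.1×10⁹ × 1.912×10^-6) = 2.179×10^-3 rad.

0.125°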